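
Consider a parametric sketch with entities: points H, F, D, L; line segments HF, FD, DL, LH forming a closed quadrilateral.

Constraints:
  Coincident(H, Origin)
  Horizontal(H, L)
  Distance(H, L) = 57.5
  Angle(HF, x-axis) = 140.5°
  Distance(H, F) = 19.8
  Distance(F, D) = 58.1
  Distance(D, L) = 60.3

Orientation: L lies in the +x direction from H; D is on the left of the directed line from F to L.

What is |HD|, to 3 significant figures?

58.9

Checks: |HL| = 57.50 ✓; |HF| = 19.80 ✓; |FD| = 58.10 ✓; |DL| = 60.30 ✓.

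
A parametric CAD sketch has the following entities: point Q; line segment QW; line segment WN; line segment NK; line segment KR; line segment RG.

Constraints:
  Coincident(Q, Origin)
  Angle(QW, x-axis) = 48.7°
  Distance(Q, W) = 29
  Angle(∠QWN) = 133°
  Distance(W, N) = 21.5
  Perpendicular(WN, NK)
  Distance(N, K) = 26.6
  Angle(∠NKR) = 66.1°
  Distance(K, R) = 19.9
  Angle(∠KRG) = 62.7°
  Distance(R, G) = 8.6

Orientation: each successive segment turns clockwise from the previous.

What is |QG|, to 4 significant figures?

30.86

Q is at the origin; QW runs at 48.7° with length 29.0, so W = (19.14, 21.79). ∠QWN = 133.0° gives WN at 1.700° from the x-axis; with |WN| = 21.5, N = (40.63, 22.42). WN ⟂ NK, so NK runs at -88.30°; with |NK| = 26.6, K = (41.42, -4.164). ∠NKR = 66.1° gives KR at 157.8° from the x-axis; with |KR| = 19.9, R = (22.99, 3.355). ∠KRG = 62.7° gives RG at 40.50° from the x-axis; with |RG| = 8.6, G = (29.53, 8.940). Then |QG| = |G − Q| = 30.86.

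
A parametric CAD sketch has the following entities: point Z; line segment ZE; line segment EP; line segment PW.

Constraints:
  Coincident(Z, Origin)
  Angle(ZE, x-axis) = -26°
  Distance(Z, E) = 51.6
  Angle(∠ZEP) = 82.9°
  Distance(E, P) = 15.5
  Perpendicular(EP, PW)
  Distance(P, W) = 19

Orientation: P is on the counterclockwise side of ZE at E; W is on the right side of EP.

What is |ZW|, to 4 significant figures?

70.79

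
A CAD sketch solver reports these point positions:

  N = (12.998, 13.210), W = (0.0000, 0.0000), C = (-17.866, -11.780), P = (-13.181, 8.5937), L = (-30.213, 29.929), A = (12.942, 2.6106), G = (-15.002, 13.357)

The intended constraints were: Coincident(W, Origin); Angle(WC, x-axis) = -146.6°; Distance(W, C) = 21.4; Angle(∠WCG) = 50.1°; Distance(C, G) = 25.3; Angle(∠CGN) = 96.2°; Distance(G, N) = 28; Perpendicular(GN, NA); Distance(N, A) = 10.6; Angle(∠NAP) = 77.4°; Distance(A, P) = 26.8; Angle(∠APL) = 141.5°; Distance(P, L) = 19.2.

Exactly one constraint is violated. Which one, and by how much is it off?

Distance(P, L) = 19.2 — off by 8.10.

W = (0.00, 0.00) ✓; WC at -146.6° ✓; |WC| = 21.40 ✓; ∠WCG = 50.10° ✓; |CG| = 25.30 ✓; ∠CGN = 96.20° ✓; |GN| = 28.00 ✓; ∠(GN, NA) = 90.00° ✓; |NA| = 10.60 ✓; ∠NAP = 77.40° ✓; |AP| = 26.80 ✓; ∠APL = 141.5° ✓; |PL| = 27.30 ✗.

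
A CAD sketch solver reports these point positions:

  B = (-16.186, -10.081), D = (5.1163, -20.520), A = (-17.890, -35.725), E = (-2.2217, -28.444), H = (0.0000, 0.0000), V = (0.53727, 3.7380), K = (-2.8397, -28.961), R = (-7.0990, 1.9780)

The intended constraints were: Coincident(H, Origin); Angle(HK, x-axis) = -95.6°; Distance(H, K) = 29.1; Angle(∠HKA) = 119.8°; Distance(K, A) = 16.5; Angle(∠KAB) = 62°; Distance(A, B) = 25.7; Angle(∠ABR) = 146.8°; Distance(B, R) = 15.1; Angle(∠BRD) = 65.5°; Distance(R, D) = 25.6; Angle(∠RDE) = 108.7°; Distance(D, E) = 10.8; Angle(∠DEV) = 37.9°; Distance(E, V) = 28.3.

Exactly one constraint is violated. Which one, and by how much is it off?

Distance(E, V) = 28.3 — off by 4.00.

H = (0.00, 0.00) ✓; HK at -95.60° ✓; |HK| = 29.10 ✓; ∠HKA = 119.8° ✓; |KA| = 16.50 ✓; ∠KAB = 62.00° ✓; |AB| = 25.70 ✓; ∠ABR = 146.8° ✓; |BR| = 15.10 ✓; ∠BRD = 65.50° ✓; |RD| = 25.60 ✓; ∠RDE = 108.7° ✓; |DE| = 10.80 ✓; ∠DEV = 37.90° ✓; |EV| = 32.30 ✗.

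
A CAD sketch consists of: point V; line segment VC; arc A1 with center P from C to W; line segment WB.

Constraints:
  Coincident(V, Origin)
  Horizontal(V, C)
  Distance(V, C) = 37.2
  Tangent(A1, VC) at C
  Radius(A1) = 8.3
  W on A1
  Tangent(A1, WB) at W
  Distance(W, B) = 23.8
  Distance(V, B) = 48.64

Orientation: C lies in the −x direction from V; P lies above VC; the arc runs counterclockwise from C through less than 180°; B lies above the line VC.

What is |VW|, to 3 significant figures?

31.0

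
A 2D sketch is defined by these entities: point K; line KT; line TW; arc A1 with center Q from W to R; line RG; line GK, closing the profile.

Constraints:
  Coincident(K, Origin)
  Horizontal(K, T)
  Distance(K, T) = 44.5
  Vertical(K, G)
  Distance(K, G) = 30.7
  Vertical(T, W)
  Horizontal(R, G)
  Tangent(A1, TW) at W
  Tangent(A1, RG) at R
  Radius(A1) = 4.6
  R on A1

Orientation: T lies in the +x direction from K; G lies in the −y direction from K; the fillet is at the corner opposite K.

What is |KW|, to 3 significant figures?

51.6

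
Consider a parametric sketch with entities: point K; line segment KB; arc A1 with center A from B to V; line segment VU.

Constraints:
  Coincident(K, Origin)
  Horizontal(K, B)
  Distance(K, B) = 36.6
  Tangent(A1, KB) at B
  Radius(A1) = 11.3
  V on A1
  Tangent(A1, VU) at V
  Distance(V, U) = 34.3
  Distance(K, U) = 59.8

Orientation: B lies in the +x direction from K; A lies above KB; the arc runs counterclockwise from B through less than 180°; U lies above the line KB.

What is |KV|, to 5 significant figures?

49.602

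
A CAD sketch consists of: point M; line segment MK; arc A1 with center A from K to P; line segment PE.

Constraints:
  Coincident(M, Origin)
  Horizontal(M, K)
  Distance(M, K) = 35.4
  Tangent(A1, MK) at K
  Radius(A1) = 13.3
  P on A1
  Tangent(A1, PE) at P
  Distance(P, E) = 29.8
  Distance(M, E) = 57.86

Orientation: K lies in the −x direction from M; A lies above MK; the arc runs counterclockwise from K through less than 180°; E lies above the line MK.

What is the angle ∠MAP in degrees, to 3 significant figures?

44.3°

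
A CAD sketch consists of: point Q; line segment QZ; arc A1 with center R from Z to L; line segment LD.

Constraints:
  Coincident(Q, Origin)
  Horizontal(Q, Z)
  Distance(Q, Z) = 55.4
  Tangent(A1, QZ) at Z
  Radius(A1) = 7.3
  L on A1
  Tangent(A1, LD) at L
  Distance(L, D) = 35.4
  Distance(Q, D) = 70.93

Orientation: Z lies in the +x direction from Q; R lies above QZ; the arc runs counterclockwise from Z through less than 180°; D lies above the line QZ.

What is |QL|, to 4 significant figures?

63.17

Q is at the origin; Q and Z share the same y with |QZ| = 55.4 and Z on the +x side, so Z = (55.40, 0.000). Tangency of A1 to QZ means the radius RZ is perpendicular to QZ, so R = Z + (0, 7.3) = (55.40, 7.300). Since RL ⟂ LD (tangency), |RD| = √(7.3² + 35.4²) = 36.14 regardless of where L sits on A1. So D lies on both circle(Q, 70.93) and circle(R, 36.14); the above-QZ intersection is D = (56.07, 43.44). L is the foot of the tangent from D: L = (62.58, 8.641).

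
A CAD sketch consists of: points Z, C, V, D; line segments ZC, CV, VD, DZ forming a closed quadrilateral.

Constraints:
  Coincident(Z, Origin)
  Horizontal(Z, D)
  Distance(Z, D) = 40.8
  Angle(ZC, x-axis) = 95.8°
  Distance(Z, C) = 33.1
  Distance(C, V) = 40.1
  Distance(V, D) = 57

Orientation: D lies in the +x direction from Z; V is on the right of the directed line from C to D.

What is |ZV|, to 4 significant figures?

16.77

Z is at the origin; ZD is horizontal with |ZD| = 40.8 and D in +x, so D = (40.8, 0). ZC runs at 95.8° with |ZC| = 33.1, so C = (-3.345, 32.93). V is determined by |CV| = 40.1 and |VD| = 57.0 together: it lies at the intersection of circle(C, 40.1) and circle(D, 57.0). With |CD| = 55.07, the foot of the radical line on CD is 12.64 from C and the perpendicular offset is √(40.1² − 12.64²) = 38.06. Taking the right-of-CD solution: V = (-15.97, -5.131).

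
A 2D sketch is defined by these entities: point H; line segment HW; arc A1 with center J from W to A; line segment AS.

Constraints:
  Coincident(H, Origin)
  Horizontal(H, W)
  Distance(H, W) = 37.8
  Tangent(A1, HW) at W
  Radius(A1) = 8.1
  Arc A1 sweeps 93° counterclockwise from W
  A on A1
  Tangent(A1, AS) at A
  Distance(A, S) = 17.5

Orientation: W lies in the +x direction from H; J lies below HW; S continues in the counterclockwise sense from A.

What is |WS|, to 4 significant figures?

26.97

H is at the origin; HW is horizontal with |HW| = 37.8 and W on the +x side, so W = (37.80, 0.000). A1 meets HW tangentially, so JW is at right angles to HW, so J = W + (0, -8.1) = (37.80, -8.100). On A1, W sits at bearing 90° from J; a 93° counterclockwise sweep puts A at bearing 183°, so A = J + 8.1·(cos 183°, sin 183°) = (29.71, -8.524). The tangent condition forces JA to be normal to AS, so AS runs along (−sin 183°, cos 183°); with |AS| = 17.5, S = (30.63, -26.00). Then |WS| = |S − W| = 26.97.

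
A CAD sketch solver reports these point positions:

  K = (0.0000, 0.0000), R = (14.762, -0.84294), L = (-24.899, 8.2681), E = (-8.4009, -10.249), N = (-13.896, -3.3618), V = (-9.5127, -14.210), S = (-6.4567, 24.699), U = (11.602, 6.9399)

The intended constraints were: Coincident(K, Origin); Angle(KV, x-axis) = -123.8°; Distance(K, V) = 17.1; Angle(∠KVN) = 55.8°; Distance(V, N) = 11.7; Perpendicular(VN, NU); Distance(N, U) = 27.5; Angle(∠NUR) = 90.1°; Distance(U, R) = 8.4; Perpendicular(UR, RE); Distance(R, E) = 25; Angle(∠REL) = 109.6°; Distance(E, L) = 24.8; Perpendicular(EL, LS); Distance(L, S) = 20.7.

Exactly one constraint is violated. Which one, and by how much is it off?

Distance(L, S) = 20.7 — off by 4.00.

K = (0.00, 0.00) ✓; KV at -123.8° ✓; |KV| = 17.10 ✓; ∠KVN = 55.80° ✓; |VN| = 11.70 ✓; ∠(VN, NU) = 90.00° ✓; |NU| = 27.50 ✓; ∠NUR = 90.10° ✓; |UR| = 8.400 ✓; ∠(UR, RE) = 90.00° ✓; |RE| = 25.00 ✓; ∠REL = 109.6° ✓; |EL| = 24.80 ✓; ∠(EL, LS) = 90.00° ✓; |LS| = 24.70 ✗.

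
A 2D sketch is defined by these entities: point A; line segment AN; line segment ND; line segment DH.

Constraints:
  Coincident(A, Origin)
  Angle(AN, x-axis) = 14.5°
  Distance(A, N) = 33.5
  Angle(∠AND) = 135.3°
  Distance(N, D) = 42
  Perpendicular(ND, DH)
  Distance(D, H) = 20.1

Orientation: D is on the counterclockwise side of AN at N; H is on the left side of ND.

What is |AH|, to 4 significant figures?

65.90

A is at the origin; AN runs at 14.5° with length 33.5, so N = 33.5·(cos 14.5°, sin 14.5°) = (32.43, 8.388). ∠AND = 135.3°, so ND runs at 14.5° + (180° − 135.3°) = 59.20° from the x-axis; with |ND| = 42.0, D = N + 42.0·(cos 59.20°, sin 59.20°) = (53.94, 44.46). ND is perpendicular to DH; with |DH| = 20.1 on the left of ND, H = D + 20.1·(-0.8590, 0.5120) = (36.67, 54.76). Then |AH| = |H − A| = 65.90.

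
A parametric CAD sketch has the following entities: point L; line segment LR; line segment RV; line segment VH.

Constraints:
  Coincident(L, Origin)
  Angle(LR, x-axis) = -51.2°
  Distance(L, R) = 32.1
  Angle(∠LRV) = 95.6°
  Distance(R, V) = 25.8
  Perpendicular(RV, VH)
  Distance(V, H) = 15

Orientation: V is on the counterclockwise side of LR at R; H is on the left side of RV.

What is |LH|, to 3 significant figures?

33.5

L is at the origin; LR runs at -51.2° with length 32.1, so R = 32.1·(cos -51.2°, sin -51.2°) = (20.1, -25.0). ∠LRV = 95.6°, so RV runs at -51.2° + (180° − 95.6°) = 33.2° from the x-axis; with |RV| = 25.8, V = R + 25.8·(cos 33.2°, sin 33.2°) = (41.7, -10.9). The perpendicularity gives VH at right angles to RV; with |VH| = 15.0 on the left of RV, H = V + 15.0·(-0.548, 0.837) = (33.5, 1.66). Then |LH| = |H − L| = 33.5.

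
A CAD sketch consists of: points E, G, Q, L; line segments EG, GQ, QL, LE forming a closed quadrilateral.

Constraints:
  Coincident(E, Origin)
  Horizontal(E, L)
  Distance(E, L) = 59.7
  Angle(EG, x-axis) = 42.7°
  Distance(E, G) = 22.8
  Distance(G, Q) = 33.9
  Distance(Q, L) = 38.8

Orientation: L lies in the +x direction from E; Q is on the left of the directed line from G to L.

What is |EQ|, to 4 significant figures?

56.61

E is at the origin; E and L share the same y with |EL| = 59.7 and L in +x, so L = (59.7, 0). EG runs at 42.7° with |EG| = 22.8, so G = (16.76, 15.46). Q is determined by |GQ| = 33.9 and |QL| = 38.8 together: it lies at the intersection of circle(G, 33.9) and circle(L, 38.8). With |GL| = 45.64, the foot of the radical line on GL is 18.92 from G and the perpendicular offset is √(33.9² − 18.92²) = 28.13. Taking the left-of-GL solution: Q = (44.09, 35.52).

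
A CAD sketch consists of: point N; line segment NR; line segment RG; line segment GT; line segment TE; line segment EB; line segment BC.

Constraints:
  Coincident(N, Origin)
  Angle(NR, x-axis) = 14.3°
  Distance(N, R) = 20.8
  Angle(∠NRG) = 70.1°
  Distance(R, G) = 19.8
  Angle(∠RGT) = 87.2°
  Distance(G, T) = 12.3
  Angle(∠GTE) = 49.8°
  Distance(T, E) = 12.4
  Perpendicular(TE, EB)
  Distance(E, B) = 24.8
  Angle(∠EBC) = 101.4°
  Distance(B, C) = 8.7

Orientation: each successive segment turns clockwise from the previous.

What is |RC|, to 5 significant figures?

35.807

N is at the origin; NR runs at 14.3° with length 20.8, so R = (20.156, 5.1376). ∠NRG = 70.1° gives RG at -95.600° from the x-axis; with |RG| = 19.8, G = (18.223, -14.568). ∠RGT = 87.2° gives GT at 171.60° from the x-axis; with |GT| = 12.3, T = (6.0553, -12.771). ∠GTE = 49.8° gives TE at 41.400° from the x-axis; with |TE| = 12.4, E = (15.357, -4.5708). TE ⟂ EB, so EB runs at -48.600°; with |EB| = 24.8, B = (31.757, -23.174). ∠EBC = 101.4° gives BC at -127.20° from the x-axis; with |BC| = 8.7, C = (26.497, -30.103). Then |RC| = |C − R| = 35.807.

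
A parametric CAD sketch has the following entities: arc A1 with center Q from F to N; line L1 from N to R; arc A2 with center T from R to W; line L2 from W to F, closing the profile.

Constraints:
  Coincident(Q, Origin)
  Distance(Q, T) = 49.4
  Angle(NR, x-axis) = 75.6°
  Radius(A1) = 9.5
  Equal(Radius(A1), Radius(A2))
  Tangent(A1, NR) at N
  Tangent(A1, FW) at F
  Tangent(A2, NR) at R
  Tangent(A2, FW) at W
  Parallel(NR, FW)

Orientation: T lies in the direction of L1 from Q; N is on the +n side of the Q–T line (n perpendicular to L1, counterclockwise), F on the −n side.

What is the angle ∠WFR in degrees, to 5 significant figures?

21.038°

The slot axis is L1's direction at 75.6°, so u = (cos 75.6°, sin 75.6°) = (0.24869, 0.96858) and n = (−sin 75.6°, cos 75.6°) = (-0.96858, 0.24869). Q is at the origin and T lies 49.4 along u from Q, so T = 49.4·u = (12.285, 47.848). Tangency of A1 to both parallel lines with radius 9.5 puts N and F at Q ± 9.5·n: N = (-9.2015, 2.3626), F = (9.2015, -2.3626). Equal radii place R and W the same way about T: R = T + 9.5·n = (3.0837, 50.211), W = T − 9.5·n = (21.487, 45.485). Then cos ∠WFR = FW·FR / (|FW||FR|), giving 21.038°.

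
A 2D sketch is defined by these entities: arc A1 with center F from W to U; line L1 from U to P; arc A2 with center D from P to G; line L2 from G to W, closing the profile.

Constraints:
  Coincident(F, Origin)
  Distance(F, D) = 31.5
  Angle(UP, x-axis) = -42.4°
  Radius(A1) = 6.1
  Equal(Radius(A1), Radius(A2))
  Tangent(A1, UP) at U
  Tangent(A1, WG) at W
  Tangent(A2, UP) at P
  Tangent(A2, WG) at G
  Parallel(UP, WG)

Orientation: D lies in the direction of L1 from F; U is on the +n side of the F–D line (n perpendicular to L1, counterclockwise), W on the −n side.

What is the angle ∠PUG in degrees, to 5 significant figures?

21.171°

Tangency of A1 to both parallel lines with radius 6.1 puts U and W at F ± 6.1·n: U = (4.1132, 4.5046), W = (-4.1132, -4.5046). Equal radii place P and G the same way about D: P = D + 6.1·n = (27.375, -16.736), G = D − 6.1·n = (19.148, -25.745). Then cos ∠PUG = UP·UG / (|UP||UG|), giving 21.171°.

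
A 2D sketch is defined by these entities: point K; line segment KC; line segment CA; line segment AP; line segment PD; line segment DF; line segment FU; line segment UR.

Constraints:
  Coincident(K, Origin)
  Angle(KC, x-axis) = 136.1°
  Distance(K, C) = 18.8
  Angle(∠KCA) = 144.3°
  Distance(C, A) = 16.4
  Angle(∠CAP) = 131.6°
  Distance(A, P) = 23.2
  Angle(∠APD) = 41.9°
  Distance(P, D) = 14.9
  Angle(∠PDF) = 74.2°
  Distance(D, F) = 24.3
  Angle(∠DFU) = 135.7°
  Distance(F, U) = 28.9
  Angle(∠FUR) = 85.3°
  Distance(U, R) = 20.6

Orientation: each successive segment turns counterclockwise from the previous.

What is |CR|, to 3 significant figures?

59.4

K is at the origin; KC runs at 136.1° with length 18.8, so C = (-13.5, 13.0). ∠KCA = 144.3° gives CA at 172° from the x-axis; with |CA| = 16.4, A = (-29.8, 15.4). ∠CAP = 131.6° gives AP at -140° from the x-axis; with |AP| = 23.2, P = (-47.5, 0.400). ∠APD = 41.9° gives PD at -1.70° from the x-axis; with |PD| = 14.9, D = (-32.6, -0.0416). ∠PDF = 74.2° gives DF at 104° from the x-axis; with |DF| = 24.3, F = (-38.5, 23.5). ∠DFU = 135.7° gives FU at 148° from the x-axis; with |FU| = 28.9, U = (-63.1, 38.7). ∠FUR = 85.3° gives UR at -117° from the x-axis; with |UR| = 20.6, R = (-72.5, 20.3). Then |CR| = |R − C| = 59.4.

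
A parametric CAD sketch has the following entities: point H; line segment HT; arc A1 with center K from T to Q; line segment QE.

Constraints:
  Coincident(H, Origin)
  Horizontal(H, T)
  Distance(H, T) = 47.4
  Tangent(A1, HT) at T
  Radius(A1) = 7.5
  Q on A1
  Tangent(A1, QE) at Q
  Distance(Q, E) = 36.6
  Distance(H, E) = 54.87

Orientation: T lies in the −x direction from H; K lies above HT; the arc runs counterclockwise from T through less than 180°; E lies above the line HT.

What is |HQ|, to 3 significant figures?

40.5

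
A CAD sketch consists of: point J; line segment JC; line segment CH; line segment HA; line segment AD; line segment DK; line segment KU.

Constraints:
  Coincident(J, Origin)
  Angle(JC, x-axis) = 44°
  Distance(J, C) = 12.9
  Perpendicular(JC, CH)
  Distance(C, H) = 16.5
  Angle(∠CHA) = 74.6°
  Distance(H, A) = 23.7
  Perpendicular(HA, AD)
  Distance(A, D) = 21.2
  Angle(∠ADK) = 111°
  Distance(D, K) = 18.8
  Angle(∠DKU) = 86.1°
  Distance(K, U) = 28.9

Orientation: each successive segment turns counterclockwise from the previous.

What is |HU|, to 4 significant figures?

2.370

∠ADK = 111.0° gives DK at 38.40° from the x-axis; with |DK| = 18.8, K = (18.73, 1.317). ∠DKU = 86.1° gives KU at 132.3° from the x-axis; with |KU| = 28.9, U = (-0.7156, 22.69). Then |HU| = |U − H| = 2.370.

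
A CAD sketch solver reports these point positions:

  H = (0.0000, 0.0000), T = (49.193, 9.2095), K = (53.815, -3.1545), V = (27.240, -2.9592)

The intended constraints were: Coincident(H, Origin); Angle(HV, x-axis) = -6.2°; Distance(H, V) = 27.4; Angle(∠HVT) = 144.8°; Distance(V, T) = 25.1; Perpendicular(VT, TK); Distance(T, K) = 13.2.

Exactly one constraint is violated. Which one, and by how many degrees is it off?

Perpendicular(VT, TK) — off by 8.50°.

H = (0.00, 0.00) ✓; HV at -6.200° ✓; |HV| = 27.40 ✓; ∠HVT = 144.8° ✓; |VT| = 25.10 ✓; ∠(VT, TK) = 98.50° ✗; |TK| = 13.20 ✓.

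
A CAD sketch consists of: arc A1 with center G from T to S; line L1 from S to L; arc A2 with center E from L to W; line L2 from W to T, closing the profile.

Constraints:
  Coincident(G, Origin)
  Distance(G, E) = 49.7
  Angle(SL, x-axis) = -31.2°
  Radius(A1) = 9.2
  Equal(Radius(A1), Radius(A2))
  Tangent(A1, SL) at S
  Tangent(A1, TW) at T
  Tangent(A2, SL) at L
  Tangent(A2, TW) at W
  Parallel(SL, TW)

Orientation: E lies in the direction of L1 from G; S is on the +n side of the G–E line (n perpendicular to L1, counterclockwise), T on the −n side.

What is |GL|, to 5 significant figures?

50.544

Tangency of A1 to both parallel lines with radius 9.2 puts S and T at G ± 9.2·n: S = (4.7658, 7.8694), T = (-4.7658, -7.8694). Equal radii place L and W the same way about E: L = E + 9.2·n = (47.277, -17.877), W = E − 9.2·n = (37.746, -33.615). Then |GL| = |L − G| = 50.544.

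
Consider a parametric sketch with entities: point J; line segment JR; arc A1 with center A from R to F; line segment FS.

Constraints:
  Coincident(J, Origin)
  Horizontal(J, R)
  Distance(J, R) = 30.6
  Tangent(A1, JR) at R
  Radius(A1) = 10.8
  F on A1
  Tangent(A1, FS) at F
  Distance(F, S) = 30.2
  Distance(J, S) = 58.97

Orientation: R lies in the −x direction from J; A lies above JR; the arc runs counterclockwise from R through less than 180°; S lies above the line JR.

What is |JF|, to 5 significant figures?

28.953

Checks: |AF| = 10.80 ✓; ∠(AF, FS) = 90.00° ✓; |FS| = 30.20 ✓; |JS| = 58.97 ✓.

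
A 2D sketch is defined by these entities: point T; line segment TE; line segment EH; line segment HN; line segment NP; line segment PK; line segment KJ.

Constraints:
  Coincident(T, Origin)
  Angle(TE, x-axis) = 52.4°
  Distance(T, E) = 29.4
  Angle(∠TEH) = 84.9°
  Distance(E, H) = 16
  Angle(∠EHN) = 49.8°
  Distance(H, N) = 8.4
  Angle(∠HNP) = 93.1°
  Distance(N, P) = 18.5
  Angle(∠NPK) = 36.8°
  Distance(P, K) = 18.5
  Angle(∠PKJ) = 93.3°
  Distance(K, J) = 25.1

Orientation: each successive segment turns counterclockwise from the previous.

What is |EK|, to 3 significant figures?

15.1

T is at the origin; TE runs at 52.4° with length 29.4, so E = (17.9, 23.3). ∠TEH = 84.9° gives EH at 148° from the x-axis; with |EH| = 16.0, H = (4.44, 31.9). ∠EHN = 49.8° gives HN at -82.3° from the x-axis; with |HN| = 8.4, N = (5.57, 23.6). ∠HNP = 93.1° gives NP at 4.60° from the x-axis; with |NP| = 18.5, P = (24.0, 25.0). ∠NPK = 36.8° gives PK at 148° from the x-axis; with |PK| = 18.5, K = (8.36, 34.9). Then |EK| = |K − E| = 15.1.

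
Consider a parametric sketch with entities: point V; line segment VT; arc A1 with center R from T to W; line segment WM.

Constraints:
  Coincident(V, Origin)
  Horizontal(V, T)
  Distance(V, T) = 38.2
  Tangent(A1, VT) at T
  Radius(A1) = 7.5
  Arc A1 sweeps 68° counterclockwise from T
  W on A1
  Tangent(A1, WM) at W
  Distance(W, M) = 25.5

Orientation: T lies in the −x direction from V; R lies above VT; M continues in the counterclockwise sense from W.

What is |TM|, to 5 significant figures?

32.791

V is at the origin; V and T share the same y with |VT| = 38.2 and T on the −x side, so T = (-38.200, 0.0000). The tangent condition forces RT to be normal to VT, so R = T + (0, 7.5) = (-38.200, 7.5000). On A1, T sits at bearing -90° from R; a 68° counterclockwise sweep puts W at bearing -22°, so W = R + 7.5·(cos -22°, sin -22°) = (-31.246, 4.6905). Tangency of A1 to WM means the radius RW is perpendicular to WM, so WM runs along (−sin -22°, cos -22°); with |WM| = 25.5, M = (-21.694, 28.334). Then |TM| = |M − T| = 32.791.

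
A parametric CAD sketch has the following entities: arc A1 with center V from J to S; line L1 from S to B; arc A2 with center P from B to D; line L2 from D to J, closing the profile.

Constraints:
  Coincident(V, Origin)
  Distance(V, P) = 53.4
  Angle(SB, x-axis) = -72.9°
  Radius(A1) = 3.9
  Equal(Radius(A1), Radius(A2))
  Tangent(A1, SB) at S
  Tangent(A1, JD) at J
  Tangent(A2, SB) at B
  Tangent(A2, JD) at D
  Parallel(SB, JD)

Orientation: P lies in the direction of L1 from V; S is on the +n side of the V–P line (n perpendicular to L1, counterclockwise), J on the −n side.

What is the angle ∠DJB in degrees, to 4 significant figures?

8.310°

Tangency of A1 to both parallel lines with radius 3.9 puts S and J at V ± 3.9·n: S = (3.728, 1.147), J = (-3.728, -1.147). Equal radii place B and D the same way about P: B = P + 3.9·n = (19.43, -49.89), D = P − 3.9·n = (11.97, -52.19). Then cos ∠DJB = JD·JB / (|JD||JB|), giving 8.310°.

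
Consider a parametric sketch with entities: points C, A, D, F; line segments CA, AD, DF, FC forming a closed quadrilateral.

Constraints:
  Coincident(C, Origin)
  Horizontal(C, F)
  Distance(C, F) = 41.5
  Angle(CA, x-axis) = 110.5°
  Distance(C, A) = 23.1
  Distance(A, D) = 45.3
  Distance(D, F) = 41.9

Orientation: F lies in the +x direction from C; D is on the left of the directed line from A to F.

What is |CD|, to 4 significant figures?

52.55

Checks: |CF| = 41.50 ✓; |CA| = 23.10 ✓; |AD| = 45.30 ✓; |DF| = 41.90 ✓.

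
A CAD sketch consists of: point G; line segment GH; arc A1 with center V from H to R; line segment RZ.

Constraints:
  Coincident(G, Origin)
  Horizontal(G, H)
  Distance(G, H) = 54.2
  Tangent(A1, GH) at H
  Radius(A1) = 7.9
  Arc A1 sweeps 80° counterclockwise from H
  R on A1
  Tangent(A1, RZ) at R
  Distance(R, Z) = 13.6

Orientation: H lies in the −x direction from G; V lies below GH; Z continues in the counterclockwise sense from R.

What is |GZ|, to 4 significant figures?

67.36

G is at the origin; GH is horizontal with |GH| = 54.2 and H on the −x side, so H = (-54.20, 0.000). Tangency of A1 to GH means the radius VH is perpendicular to GH, so V = H + (0, -7.9) = (-54.20, -7.900). On A1, H sits at bearing 90° from V; an 80° counterclockwise sweep puts R at bearing 170°, so R = V + 7.9·(cos 170°, sin 170°) = (-61.98, -6.528). Since A1 is tangent to RZ there, VR ⟂ RZ, so RZ runs along (−sin 170°, cos 170°); with |RZ| = 13.6, Z = (-64.34, -19.92). Then |GZ| = |Z − G| = 67.36.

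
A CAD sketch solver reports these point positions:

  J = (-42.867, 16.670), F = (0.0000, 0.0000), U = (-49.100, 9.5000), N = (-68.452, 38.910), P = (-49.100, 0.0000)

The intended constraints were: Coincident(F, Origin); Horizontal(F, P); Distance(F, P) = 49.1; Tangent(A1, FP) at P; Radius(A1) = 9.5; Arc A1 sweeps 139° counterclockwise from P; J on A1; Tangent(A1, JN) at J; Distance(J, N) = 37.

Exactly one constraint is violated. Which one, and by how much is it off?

Distance(J, N) = 37 — off by 3.10.

F = (0.00, 0.00) ✓; F.y = 0.00, P.y = 0.00 ✓; |FP| = 49.10 ✓; ∠(UP, PF) = 90.00° ✓; |UP| = 9.500 ✓; bearing(U→J) − bearing(U→P) = 139.0° ✓; |UJ| = 9.500 ✓; ∠(UJ, JN) = 90.00° ✓; |JN| = 33.90 ✗.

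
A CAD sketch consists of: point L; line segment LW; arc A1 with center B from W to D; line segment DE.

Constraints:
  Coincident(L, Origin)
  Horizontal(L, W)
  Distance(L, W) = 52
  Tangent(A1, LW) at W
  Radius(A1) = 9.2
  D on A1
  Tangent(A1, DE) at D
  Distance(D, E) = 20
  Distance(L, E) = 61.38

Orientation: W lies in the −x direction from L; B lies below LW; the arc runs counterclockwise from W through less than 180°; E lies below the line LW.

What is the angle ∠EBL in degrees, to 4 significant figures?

102.3°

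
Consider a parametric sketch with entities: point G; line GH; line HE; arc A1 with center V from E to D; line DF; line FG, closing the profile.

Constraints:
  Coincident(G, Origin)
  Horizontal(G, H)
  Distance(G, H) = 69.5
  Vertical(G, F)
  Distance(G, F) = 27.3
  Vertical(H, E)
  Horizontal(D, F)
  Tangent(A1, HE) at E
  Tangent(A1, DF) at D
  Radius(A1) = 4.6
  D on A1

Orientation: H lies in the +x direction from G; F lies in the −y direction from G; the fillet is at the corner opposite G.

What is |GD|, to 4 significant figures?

70.41

G is at the origin; G and H share the same y with |GH| = 69.5 and H on the +x side, so H = (69.50, 0.000). GF is vertical with |GF| = 27.3 and F on the −y side, so F = (0.000, -27.30). The virtual corner opposite G is at (69.50, -27.30). A1 meets HE tangentially, so VE is at right angles to HE and A1 meets DF tangentially, so VD is at right angles to DF, with radius 4.6, so the center V sits 4.6 in from both sides at V = (64.90, -22.70). That places the tangent points at E = (69.50, -22.70) on HE and D = (64.90, -27.30) on DF. Then |GD| = |D − G| = 70.41.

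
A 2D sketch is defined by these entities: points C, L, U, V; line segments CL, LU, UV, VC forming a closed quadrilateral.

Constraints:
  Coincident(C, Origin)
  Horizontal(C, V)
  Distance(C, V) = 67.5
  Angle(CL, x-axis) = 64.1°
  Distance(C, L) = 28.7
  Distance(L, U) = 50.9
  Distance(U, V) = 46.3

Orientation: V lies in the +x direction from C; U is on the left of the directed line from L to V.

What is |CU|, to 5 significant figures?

74.910

C is at the origin; CV is horizontal with |CV| = 67.5 and V in +x, so V = (67.5, 0). CL runs at 64.1° with |CL| = 28.7, so L = (12.536, 25.817). U is determined by |LU| = 50.9 and |UV| = 46.3 together: it lies at the intersection of circle(L, 50.9) and circle(V, 46.3). With |LV| = 60.725, the foot of the radical line on LV is 34.044 from L and the perpendicular offset is √(50.9² − 34.044²) = 37.839. Taking the left-of-LV solution: U = (59.438, 45.593).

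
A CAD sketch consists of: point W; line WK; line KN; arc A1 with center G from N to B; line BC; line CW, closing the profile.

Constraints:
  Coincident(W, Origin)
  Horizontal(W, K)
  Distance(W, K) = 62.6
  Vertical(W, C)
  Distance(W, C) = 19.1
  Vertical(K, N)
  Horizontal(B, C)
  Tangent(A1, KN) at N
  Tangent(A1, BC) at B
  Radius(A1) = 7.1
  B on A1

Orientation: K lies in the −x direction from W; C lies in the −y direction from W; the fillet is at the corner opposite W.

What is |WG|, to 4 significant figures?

56.78

W and C share the same x with |WC| = 19.1 and C on the −y side, so C = (0.000, -19.10). The virtual corner opposite W is at (-62.60, -19.10). The tangent condition forces GN to be normal to KN and A1 meets BC tangentially, so GB is at right angles to BC, with radius 7.1, so the center G sits 7.1 in from both sides at G = (-55.50, -12.00). Then |WG| = |G − W| = 56.78.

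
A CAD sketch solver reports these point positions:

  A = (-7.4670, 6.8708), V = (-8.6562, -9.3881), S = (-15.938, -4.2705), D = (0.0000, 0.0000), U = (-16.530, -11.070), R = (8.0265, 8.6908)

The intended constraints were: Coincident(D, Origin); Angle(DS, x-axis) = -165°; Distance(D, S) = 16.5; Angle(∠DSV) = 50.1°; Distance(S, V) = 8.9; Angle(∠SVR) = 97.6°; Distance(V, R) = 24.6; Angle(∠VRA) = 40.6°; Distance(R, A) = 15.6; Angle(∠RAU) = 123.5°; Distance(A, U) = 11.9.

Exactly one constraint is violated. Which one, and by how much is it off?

Distance(A, U) = 11.9 — off by 8.20.

D = (0.00, 0.00) ✓; DS at -165.0° ✓; |DS| = 16.50 ✓; ∠DSV = 50.10° ✓; |SV| = 8.900 ✓; ∠SVR = 97.60° ✓; |VR| = 24.60 ✓; ∠VRA = 40.60° ✓; |RA| = 15.60 ✓; ∠RAU = 123.5° ✓; |AU| = 20.10 ✗.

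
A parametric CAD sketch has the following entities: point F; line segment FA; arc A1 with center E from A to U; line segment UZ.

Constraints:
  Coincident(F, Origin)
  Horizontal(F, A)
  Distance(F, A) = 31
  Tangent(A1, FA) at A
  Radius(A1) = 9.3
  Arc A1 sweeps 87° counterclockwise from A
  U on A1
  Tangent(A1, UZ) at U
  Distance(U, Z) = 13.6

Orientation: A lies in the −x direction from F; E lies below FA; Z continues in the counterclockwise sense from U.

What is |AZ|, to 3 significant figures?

24.5

On A1, A sits at bearing 90° from E; an 87° counterclockwise sweep puts U at bearing 177°, so U = E + 9.3·(cos 177°, sin 177°) = (-40.3, -8.81). A1 meets UZ tangentially, so EU is at right angles to UZ, so UZ runs along (−sin 177°, cos 177°); with |UZ| = 13.6, Z = (-41.0, -22.4). Then |AZ| = |Z − A| = 24.5.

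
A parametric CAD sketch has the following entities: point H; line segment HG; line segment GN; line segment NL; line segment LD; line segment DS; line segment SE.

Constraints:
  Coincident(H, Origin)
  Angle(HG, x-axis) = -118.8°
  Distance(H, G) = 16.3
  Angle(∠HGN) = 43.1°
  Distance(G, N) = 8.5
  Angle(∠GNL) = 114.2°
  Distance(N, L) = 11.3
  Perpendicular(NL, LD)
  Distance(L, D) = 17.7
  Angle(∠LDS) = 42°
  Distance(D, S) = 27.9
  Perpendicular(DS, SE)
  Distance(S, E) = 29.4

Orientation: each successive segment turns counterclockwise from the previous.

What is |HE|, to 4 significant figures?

24.35

∠LDS = 42.0° gives DS at -48.10° from the x-axis; with |DS| = 27.9, S = (2.460, -19.29). The perpendicularity gives SE at right angles to DS, so SE runs at 41.90°; with |SE| = 29.4, E = (24.34, 0.3418). Then |HE| = |E − H| = 24.35.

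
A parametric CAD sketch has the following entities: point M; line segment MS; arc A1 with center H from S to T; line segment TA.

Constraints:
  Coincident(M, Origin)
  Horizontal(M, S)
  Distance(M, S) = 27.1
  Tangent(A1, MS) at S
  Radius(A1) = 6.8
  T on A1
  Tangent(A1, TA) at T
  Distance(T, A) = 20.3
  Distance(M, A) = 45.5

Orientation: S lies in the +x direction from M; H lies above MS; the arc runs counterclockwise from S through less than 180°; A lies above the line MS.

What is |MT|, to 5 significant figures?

34.203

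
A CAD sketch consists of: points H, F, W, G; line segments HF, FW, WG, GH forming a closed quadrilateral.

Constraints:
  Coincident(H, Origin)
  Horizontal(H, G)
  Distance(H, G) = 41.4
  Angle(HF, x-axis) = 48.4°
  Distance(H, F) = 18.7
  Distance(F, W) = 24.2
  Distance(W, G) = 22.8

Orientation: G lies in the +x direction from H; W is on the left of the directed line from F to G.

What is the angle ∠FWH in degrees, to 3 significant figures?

12.7°

H is at the origin; H and G share the same y with |HG| = 41.4 and G in +x, so G = (41.4, 0). HF runs at 48.4° with |HF| = 18.7, so F = (12.4, 14.0). W is determined by |FW| = 24.2 and |WG| = 22.8 together: it lies at the intersection of circle(F, 24.2) and circle(G, 22.8). With |FG| = 32.2, the foot of the radical line on FG is 17.1 from F and the perpendicular offset is √(24.2² − 17.1²) = 17.1. Taking the left-of-FG solution: W = (35.3, 22.0).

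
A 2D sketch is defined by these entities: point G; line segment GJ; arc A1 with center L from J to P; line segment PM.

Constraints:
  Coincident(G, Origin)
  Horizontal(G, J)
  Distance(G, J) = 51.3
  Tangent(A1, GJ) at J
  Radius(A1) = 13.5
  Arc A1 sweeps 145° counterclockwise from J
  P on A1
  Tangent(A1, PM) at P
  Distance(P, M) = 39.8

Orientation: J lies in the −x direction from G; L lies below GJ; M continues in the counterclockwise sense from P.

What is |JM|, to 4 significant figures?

53.51

On A1, J sits at bearing 90° from L; a 145° counterclockwise sweep puts P at bearing 235°, so P = L + 13.5·(cos 235°, sin 235°) = (-59.04, -24.56). Tangency of A1 to PM means the radius LP is perpendicular to PM, so PM runs along (−sin 235°, cos 235°); with |PM| = 39.8, M = (-26.44, -47.39). Then |JM| = |M − J| = 53.51.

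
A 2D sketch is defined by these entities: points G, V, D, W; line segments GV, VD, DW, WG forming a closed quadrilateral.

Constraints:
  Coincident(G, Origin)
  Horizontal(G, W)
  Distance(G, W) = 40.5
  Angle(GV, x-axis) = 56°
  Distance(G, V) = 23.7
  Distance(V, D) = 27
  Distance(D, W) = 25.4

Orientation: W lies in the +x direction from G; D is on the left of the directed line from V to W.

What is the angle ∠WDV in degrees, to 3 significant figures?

79.7°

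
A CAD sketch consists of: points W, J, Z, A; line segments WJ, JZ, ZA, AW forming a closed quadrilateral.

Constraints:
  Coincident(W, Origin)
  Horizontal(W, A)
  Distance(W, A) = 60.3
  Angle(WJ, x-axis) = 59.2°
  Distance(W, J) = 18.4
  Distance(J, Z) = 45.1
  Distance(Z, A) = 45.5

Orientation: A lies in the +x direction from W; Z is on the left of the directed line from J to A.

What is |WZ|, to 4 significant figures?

62.53

Checks: |JZ| = 45.10 ✓; |ZA| = 45.50 ✓.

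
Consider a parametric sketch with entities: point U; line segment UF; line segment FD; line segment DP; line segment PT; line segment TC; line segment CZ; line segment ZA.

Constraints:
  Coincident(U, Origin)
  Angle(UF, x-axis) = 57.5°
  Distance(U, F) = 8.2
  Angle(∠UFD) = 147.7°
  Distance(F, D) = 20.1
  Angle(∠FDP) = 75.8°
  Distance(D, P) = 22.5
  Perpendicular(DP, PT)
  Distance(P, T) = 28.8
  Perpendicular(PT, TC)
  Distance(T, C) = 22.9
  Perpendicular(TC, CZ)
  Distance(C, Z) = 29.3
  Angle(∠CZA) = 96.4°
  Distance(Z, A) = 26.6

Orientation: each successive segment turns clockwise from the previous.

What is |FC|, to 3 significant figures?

10.7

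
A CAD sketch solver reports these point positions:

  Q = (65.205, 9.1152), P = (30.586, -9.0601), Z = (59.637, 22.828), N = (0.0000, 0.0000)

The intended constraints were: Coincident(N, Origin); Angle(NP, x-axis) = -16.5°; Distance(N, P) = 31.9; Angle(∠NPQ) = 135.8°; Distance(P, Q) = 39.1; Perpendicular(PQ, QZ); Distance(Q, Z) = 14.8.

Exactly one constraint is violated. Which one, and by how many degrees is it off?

Perpendicular(PQ, QZ) — off by 5.60°.

N = (0.00, 0.00) ✓; NP at -16.50° ✓; |NP| = 31.90 ✓; ∠NPQ = 135.8° ✓; |PQ| = 39.10 ✓; ∠(PQ, QZ) = 84.40° ✗; |QZ| = 14.80 ✓.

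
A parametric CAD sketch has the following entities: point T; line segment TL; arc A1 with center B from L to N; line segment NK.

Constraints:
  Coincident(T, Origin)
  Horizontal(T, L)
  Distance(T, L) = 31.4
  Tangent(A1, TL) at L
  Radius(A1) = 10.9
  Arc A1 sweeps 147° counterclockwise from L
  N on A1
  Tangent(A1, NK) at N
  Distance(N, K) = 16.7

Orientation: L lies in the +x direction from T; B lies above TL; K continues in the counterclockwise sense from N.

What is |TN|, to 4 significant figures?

42.38

T is at the origin; TL is horizontal with |TL| = 31.4 and L on the +x side, so L = (31.40, 0.000). Tangency of A1 to TL means the radius BL is perpendicular to TL, so B = L + (0, 10.9) = (31.40, 10.90). On A1, L sits at bearing -90° from B; a 147° counterclockwise sweep puts N at bearing 57°, so N = B + 10.9·(cos 57°, sin 57°) = (37.34, 20.04). Then |TN| = |N − T| = 42.38.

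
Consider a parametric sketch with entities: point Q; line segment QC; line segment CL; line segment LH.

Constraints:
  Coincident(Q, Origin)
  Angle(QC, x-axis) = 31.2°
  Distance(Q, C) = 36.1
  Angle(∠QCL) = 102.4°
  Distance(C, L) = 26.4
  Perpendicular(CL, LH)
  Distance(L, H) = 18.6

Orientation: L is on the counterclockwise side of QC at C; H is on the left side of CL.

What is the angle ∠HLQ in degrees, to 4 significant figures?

44.09°

Q is at the origin; QC runs at 31.2° with length 36.1, so C = 36.1·(cos 31.2°, sin 31.2°) = (30.88, 18.70). ∠QCL = 102.4°, so CL runs at 31.2° + (180° − 102.4°) = 108.8° from the x-axis; with |CL| = 26.4, L = C + 26.4·(cos 108.8°, sin 108.8°) = (22.37, 43.69). The perpendicularity gives LH at right angles to CL; with |LH| = 18.6 on the left of CL, H = L + 18.6·(-0.9466, -0.3223) = (4.763, 37.70). Then cos ∠HLQ = LH·LQ / (|LH||LQ|), giving 44.09°.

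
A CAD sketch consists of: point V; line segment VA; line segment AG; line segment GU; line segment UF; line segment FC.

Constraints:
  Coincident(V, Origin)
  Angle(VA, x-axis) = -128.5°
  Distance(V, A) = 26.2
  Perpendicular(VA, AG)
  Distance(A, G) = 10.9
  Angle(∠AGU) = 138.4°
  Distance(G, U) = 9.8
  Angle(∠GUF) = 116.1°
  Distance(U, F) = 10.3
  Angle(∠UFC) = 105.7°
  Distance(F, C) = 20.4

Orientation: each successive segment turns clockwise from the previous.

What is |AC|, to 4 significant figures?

17.22

V is at the origin; VA runs at -128.5° with length 26.2, so A = (-16.31, -20.50). The perpendicularity gives AG at right angles to VA, so AG runs at 141.5°; with |AG| = 10.9, G = (-24.84, -13.72). ∠AGU = 138.4° gives GU at 99.90° from the x-axis; with |GU| = 9.8, U = (-26.53, -4.065). ∠GUF = 116.1° gives UF at 36.00° from the x-axis; with |UF| = 10.3, F = (-18.19, 1.989). ∠UFC = 105.7° gives FC at -38.30° from the x-axis; with |FC| = 20.4, C = (-2.183, -10.65). Then |AC| = |C − A| = 17.22.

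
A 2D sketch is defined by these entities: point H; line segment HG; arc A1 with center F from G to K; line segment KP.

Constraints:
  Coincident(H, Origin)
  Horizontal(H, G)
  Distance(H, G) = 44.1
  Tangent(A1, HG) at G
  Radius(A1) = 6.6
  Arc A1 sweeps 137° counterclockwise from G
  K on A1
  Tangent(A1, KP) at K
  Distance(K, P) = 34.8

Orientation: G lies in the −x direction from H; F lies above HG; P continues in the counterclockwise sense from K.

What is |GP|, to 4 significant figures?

40.93

H is at the origin; H and G share the same y with |HG| = 44.1 and G on the −x side, so G = (-44.10, 0.000). A1 meets HG tangentially, so FG is at right angles to HG, so F = G + (0, 6.6) = (-44.10, 6.600). On A1, G sits at bearing -90° from F; a 137° counterclockwise sweep puts K at bearing 47°, so K = F + 6.6·(cos 47°, sin 47°) = (-39.60, 11.43). The tangent condition forces FK to be normal to KP, so KP runs along (−sin 47°, cos 47°); with |KP| = 34.8, P = (-65.05, 35.16). Then |GP| = |P − G| = 40.93.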